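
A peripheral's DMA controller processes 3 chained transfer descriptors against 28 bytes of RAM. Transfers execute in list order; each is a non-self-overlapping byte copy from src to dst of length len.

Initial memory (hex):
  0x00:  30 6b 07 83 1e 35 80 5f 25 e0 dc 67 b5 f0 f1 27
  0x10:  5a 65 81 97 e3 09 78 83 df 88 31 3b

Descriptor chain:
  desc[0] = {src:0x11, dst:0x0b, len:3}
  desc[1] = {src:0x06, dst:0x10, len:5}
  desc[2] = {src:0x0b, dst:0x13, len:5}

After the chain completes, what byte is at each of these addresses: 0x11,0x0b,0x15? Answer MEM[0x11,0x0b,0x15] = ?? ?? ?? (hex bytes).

D0: mem[0x0b..0x0d] <- [65 81 97]
D1: mem[0x10..0x14] <- [80 5f 25 e0 dc]
D2: mem[0x13..0x17] <- [65 81 97 f1 27]
query mem[0x11]=0x5f, mem[0x0b]=0x65, mem[0x15]=0x97

MEM[0x11,0x0b,0x15] = 5f 65 97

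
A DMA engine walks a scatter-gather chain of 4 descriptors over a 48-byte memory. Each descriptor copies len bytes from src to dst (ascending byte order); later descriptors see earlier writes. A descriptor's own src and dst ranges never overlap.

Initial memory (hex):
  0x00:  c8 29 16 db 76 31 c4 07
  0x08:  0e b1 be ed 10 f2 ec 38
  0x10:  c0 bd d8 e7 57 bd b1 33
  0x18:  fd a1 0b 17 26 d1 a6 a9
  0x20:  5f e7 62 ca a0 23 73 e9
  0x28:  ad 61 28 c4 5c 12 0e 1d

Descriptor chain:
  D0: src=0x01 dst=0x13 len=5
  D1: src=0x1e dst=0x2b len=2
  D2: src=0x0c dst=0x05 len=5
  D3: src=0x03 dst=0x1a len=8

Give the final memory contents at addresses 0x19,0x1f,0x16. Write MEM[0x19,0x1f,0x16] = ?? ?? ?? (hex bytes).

MEM[0x19,0x1f,0x16] = a1 38 76

D0: mem[0x13..0x17] <- [29 16 db 76 31]
D1: mem[0x2b..0x2c] <- [a6 a9]
D2: mem[0x05..0x09] <- [10 f2 ec 38 c0]
D3: mem[0x1a..0x21] <- [db 76 10 f2 ec 38 c0 be]
query mem[0x19]=0xa1, mem[0x1f]=0x38, mem[0x16]=0x76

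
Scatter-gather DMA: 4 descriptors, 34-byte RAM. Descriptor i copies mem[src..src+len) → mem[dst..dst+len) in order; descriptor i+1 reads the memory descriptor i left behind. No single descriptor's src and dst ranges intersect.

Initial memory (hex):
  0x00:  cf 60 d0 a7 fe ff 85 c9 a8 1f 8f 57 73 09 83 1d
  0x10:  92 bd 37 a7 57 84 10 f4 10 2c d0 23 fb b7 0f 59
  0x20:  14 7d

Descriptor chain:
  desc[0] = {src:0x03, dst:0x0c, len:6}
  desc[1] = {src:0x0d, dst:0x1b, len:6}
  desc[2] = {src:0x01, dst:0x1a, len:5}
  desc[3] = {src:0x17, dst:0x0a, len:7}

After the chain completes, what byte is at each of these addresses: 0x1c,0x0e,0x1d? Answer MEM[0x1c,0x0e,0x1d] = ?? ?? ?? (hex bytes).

MEM[0x1c,0x0e,0x1d] = a7 d0 fe

  after D0: wrote 6B at 0x0c = a7feff85c9a8
  after D1: wrote 6B at 0x1b = feff85c9a837
  after D2: wrote 5B at 0x1a = 60d0a7feff
  after D3: wrote 7B at 0x0a = f4102c60d0a7fe
query mem[0x1c]=0xa7, mem[0x0e]=0xd0, mem[0x1d]=0xfe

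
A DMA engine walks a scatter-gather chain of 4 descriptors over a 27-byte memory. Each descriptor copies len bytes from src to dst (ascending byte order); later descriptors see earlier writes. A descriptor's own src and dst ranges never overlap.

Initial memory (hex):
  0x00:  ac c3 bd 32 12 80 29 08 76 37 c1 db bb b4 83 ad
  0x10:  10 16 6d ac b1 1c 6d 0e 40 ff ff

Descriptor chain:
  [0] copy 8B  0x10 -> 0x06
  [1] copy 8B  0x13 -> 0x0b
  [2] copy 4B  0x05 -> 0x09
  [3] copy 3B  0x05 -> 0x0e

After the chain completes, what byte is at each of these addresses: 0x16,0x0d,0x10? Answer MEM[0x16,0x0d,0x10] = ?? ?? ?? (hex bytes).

MEM[0x16,0x0d,0x10] = 6d 1c 16

#0 dst[0x06+8] := {0x10,0x16,0x6d,0xac,0xb1,0x1c,0x6d,0x0e}
#1 dst[0x0b+8] := {0xac,0xb1,0x1c,0x6d,0x0e,0x40,0xff,0xff}
#2 dst[0x09+4] := {0x80,0x10,0x16,0x6d}
#3 dst[0x0e+3] := {0x80,0x10,0x16}
query mem[0x16]=0x6d, mem[0x0d]=0x1c, mem[0x10]=0x16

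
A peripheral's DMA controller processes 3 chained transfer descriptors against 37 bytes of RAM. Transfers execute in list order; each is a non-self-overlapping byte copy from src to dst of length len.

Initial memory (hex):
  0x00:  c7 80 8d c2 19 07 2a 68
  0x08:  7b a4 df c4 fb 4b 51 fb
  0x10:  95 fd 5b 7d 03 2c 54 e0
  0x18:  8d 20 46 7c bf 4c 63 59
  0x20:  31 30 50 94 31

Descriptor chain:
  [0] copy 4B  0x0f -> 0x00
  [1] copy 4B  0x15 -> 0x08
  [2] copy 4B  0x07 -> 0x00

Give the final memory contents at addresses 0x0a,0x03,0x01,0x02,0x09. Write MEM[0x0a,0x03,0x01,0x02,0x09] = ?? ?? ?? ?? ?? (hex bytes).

MEM[0x0a,0x03,0x01,0x02,0x09] = e0 e0 2c 54 54

  after D0: wrote 4B at 0x00 = fb95fd5b
  after D1: wrote 4B at 0x08 = 2c54e08d
  after D2: wrote 4B at 0x00 = 682c54e0
query mem[0x0a]=0xe0, mem[0x03]=0xe0, mem[0x01]=0x2c, mem[0x02]=0x54, mem[0x09]=0x54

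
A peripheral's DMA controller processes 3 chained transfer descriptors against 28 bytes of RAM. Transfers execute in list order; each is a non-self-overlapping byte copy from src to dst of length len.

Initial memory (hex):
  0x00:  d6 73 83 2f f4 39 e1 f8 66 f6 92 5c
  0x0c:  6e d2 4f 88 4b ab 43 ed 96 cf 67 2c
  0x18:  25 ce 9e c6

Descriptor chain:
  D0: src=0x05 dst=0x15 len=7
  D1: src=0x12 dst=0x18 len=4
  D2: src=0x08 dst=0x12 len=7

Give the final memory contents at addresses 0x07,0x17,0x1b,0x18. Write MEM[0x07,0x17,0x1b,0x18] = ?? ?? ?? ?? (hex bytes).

[0] 0x05->0x15 len=7 : 39 e1 f8 66 f6 92 5c
[1] 0x12->0x18 len=4 : 43 ed 96 39
[2] 0x08->0x12 len=7 : 66 f6 92 5c 6e d2 4f
query mem[0x07]=0xf8, mem[0x17]=0xd2, mem[0x1b]=0x39, mem[0x18]=0x4f

MEM[0x07,0x17,0x1b,0x18] = f8 d2 39 4f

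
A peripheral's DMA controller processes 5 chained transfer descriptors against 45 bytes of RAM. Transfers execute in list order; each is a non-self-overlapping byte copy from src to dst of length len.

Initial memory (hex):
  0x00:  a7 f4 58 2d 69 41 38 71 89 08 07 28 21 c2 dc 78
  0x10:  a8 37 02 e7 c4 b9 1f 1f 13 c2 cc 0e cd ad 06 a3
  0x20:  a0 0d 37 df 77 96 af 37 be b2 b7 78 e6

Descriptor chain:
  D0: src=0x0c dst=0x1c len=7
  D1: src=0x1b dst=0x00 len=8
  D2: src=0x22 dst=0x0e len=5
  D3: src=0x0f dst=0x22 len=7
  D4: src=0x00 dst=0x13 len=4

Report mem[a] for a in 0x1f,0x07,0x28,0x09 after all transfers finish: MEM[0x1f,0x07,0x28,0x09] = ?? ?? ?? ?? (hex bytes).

MEM[0x1f,0x07,0x28,0x09] = 78 02 b9 08

D0: mem[0x1c..0x22] <- [21 c2 dc 78 a8 37 02]
D1: mem[0x00..0x07] <- [0e 21 c2 dc 78 a8 37 02]
D2: mem[0x0e..0x12] <- [02 df 77 96 af]
D3: mem[0x22..0x28] <- [df 77 96 af e7 c4 b9]
D4: mem[0x13..0x16] <- [0e 21 c2 dc]
query mem[0x1f]=0x78, mem[0x07]=0x02, mem[0x28]=0xb9, mem[0x09]=0x08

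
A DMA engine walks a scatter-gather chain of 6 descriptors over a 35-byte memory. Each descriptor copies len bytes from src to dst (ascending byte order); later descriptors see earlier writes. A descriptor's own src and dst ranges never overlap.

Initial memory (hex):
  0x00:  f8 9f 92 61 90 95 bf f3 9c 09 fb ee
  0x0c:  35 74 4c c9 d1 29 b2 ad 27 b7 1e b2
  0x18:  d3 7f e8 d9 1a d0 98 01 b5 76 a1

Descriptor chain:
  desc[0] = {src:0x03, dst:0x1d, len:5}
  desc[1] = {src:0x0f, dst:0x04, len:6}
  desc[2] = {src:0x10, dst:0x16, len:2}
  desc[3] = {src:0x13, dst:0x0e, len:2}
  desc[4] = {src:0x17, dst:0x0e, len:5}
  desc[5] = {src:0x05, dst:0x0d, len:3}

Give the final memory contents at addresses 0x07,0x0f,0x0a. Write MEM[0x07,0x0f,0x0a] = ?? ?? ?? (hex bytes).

MEM[0x07,0x0f,0x0a] = b2 b2 fb

  after D0: wrote 5B at 0x1d = 619095bff3
  after D1: wrote 6B at 0x04 = c9d129b2ad27
  after D2: wrote 2B at 0x16 = d129
  after D3: wrote 2B at 0x0e = ad27
  after D4: wrote 5B at 0x0e = 29d37fe8d9
  after D5: wrote 3B at 0x0d = d129b2
query mem[0x07]=0xb2, mem[0x0f]=0xb2, mem[0x0a]=0xfb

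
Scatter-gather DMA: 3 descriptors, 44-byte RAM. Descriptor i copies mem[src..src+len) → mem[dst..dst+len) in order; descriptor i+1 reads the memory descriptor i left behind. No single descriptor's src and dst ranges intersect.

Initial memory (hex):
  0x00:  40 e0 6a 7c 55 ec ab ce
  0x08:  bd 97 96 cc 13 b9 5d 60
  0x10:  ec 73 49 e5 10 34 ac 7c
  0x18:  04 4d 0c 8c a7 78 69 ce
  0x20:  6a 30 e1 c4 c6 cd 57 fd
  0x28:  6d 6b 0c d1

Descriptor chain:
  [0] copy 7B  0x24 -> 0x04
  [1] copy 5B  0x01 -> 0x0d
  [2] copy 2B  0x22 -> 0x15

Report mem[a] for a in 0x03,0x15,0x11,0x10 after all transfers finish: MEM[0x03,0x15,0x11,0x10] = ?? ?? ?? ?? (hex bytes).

[0] 0x24->0x04 len=7 : c6 cd 57 fd 6d 6b 0c
[1] 0x01->0x0d len=5 : e0 6a 7c c6 cd
[2] 0x22->0x15 len=2 : e1 c4
query mem[0x03]=0x7c, mem[0x15]=0xe1, mem[0x11]=0xcd, mem[0x10]=0xc6

MEM[0x03,0x15,0x11,0x10] = 7c e1 cd c6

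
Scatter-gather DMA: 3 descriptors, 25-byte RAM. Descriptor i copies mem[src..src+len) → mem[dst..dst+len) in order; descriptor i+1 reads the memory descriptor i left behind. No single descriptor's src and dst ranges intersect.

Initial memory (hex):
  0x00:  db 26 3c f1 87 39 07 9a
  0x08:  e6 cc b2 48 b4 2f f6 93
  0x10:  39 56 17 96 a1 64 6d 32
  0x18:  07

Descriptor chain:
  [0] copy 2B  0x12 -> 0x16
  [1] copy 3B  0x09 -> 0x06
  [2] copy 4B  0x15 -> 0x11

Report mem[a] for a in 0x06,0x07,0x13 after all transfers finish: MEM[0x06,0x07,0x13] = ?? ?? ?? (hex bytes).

MEM[0x06,0x07,0x13] = cc b2 96

#0 dst[0x16+2] := {0x17,0x96}
#1 dst[0x06+3] := {0xcc,0xb2,0x48}
#2 dst[0x11+4] := {0x64,0x17,0x96,0x07}
query mem[0x06]=0xcc, mem[0x07]=0xb2, mem[0x13]=0x96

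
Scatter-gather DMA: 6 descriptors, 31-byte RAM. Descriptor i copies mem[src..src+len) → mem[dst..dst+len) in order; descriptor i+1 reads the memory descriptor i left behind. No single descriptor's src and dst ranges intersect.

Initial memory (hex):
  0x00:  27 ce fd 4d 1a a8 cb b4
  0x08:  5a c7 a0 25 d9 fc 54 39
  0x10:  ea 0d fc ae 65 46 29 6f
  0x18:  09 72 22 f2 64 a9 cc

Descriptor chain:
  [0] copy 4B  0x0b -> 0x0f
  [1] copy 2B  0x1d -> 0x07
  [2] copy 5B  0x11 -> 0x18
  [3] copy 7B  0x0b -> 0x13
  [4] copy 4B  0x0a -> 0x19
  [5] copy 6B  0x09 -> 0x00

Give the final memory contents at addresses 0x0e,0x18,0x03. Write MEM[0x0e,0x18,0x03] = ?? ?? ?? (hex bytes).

#0 dst[0x0f+4] := {0x25,0xd9,0xfc,0x54}
#1 dst[0x07+2] := {0xa9,0xcc}
#2 dst[0x18+5] := {0xfc,0x54,0xae,0x65,0x46}
#3 dst[0x13+7] := {0x25,0xd9,0xfc,0x54,0x25,0xd9,0xfc}
#4 dst[0x19+4] := {0xa0,0x25,0xd9,0xfc}
#5 dst[0x00+6] := {0xc7,0xa0,0x25,0xd9,0xfc,0x54}
query mem[0x0e]=0x54, mem[0x18]=0xd9, mem[0x03]=0xd9

MEM[0x0e,0x18,0x03] = 54 d9 d9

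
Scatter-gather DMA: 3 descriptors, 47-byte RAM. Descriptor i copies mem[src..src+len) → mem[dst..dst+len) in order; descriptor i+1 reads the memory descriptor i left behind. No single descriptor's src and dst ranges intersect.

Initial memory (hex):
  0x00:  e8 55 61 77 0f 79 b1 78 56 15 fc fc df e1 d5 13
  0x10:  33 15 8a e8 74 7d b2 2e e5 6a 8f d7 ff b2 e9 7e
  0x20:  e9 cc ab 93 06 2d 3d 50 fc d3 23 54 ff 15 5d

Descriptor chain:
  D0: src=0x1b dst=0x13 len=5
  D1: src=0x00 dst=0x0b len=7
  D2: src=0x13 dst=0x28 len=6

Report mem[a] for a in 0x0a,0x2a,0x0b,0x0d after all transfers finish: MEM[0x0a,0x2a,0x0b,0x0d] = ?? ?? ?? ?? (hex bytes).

MEM[0x0a,0x2a,0x0b,0x0d] = fc b2 e8 61

#0 dst[0x13+5] := {0xd7,0xff,0xb2,0xe9,0x7e}
#1 dst[0x0b+7] := {0xe8,0x55,0x61,0x77,0x0f,0x79,0xb1}
#2 dst[0x28+6] := {0xd7,0xff,0xb2,0xe9,0x7e,0xe5}
query mem[0x0a]=0xfc, mem[0x2a]=0xb2, mem[0x0b]=0xe8, mem[0x0d]=0x61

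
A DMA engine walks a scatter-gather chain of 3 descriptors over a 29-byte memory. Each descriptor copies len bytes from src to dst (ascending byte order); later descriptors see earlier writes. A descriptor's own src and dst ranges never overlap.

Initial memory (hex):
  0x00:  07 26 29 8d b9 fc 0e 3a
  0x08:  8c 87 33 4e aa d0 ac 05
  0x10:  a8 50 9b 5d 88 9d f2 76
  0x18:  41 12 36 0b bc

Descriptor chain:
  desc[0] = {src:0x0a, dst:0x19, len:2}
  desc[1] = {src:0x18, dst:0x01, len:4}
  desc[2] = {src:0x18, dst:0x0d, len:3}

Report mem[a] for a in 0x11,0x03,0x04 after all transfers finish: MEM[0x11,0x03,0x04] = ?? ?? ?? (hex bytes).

D0: mem[0x19..0x1a] <- [33 4e]
D1: mem[0x01..0x04] <- [41 33 4e 0b]
D2: mem[0x0d..0x0f] <- [41 33 4e]
query mem[0x11]=0x50, mem[0x03]=0x4e, mem[0x04]=0x0b

MEM[0x11,0x03,0x04] = 50 4e 0b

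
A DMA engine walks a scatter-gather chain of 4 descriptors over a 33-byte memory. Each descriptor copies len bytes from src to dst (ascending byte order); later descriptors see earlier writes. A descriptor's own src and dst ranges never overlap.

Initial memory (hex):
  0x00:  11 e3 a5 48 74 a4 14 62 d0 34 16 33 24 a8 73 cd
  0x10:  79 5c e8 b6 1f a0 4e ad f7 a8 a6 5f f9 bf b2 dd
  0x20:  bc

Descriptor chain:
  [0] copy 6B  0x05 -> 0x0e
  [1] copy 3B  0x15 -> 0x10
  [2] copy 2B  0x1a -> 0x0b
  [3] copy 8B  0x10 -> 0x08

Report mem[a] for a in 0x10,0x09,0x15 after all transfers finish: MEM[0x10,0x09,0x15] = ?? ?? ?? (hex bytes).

[0] 0x05->0x0e len=6 : a4 14 62 d0 34 16
[1] 0x15->0x10 len=3 : a0 4e ad
[2] 0x1a->0x0b len=2 : a6 5f
[3] 0x10->0x08 len=8 : a0 4e ad 16 1f a0 4e ad
query mem[0x10]=0xa0, mem[0x09]=0x4e, mem[0x15]=0xa0

MEM[0x10,0x09,0x15] = a0 4e a0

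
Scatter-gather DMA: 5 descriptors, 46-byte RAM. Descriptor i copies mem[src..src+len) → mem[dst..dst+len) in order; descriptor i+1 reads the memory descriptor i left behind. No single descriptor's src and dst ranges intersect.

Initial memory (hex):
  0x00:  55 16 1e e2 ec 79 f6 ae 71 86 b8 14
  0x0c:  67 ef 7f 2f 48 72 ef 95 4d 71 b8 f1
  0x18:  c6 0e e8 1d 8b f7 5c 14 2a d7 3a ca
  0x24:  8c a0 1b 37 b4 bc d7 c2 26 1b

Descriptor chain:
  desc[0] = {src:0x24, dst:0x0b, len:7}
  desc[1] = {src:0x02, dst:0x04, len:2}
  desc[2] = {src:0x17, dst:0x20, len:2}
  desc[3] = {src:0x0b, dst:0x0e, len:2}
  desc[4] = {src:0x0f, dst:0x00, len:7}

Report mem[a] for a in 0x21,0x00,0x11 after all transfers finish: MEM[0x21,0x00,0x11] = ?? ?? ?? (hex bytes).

MEM[0x21,0x00,0x11] = c6 a0 d7

#0 dst[0x0b+7] := {0x8c,0xa0,0x1b,0x37,0xb4,0xbc,0xd7}
#1 dst[0x04+2] := {0x1e,0xe2}
#2 dst[0x20+2] := {0xf1,0xc6}
#3 dst[0x0e+2] := {0x8c,0xa0}
#4 dst[0x00+7] := {0xa0,0xbc,0xd7,0xef,0x95,0x4d,0x71}
query mem[0x21]=0xc6, mem[0x00]=0xa0, mem[0x11]=0xd7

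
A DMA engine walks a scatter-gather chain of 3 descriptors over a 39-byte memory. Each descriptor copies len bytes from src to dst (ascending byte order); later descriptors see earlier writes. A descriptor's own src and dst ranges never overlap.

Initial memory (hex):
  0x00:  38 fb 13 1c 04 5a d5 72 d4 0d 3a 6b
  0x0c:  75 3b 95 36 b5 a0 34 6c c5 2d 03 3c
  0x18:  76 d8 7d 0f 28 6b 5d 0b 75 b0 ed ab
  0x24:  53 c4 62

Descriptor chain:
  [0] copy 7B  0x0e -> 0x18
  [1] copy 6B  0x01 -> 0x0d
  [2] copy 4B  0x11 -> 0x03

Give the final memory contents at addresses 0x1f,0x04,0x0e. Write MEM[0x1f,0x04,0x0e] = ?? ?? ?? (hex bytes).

#0 dst[0x18+7] := {0x95,0x36,0xb5,0xa0,0x34,0x6c,0xc5}
#1 dst[0x0d+6] := {0xfb,0x13,0x1c,0x04,0x5a,0xd5}
#2 dst[0x03+4] := {0x5a,0xd5,0x6c,0xc5}
query mem[0x1f]=0x0b, mem[0x04]=0xd5, mem[0x0e]=0x13

MEM[0x1f,0x04,0x0e] = 0b d5 13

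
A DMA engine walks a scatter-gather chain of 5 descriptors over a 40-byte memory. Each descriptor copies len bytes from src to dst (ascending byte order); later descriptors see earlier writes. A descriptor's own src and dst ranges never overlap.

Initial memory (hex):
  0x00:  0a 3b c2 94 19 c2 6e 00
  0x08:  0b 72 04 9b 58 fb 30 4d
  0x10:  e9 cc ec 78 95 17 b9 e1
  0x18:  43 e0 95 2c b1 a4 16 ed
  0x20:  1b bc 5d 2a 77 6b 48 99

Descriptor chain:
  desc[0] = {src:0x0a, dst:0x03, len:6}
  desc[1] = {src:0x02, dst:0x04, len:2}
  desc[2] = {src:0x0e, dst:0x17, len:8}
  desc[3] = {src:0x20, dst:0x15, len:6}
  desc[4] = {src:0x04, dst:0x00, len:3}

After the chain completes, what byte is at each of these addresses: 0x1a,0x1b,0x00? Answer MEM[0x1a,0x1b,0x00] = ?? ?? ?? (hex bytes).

[0] 0x0a->0x03 len=6 : 04 9b 58 fb 30 4d
[1] 0x02->0x04 len=2 : c2 04
[2] 0x0e->0x17 len=8 : 30 4d e9 cc ec 78 95 17
[3] 0x20->0x15 len=6 : 1b bc 5d 2a 77 6b
[4] 0x04->0x00 len=3 : c2 04 fb
query mem[0x1a]=0x6b, mem[0x1b]=0xec, mem[0x00]=0xc2

MEM[0x1a,0x1b,0x00] = 6b ec c2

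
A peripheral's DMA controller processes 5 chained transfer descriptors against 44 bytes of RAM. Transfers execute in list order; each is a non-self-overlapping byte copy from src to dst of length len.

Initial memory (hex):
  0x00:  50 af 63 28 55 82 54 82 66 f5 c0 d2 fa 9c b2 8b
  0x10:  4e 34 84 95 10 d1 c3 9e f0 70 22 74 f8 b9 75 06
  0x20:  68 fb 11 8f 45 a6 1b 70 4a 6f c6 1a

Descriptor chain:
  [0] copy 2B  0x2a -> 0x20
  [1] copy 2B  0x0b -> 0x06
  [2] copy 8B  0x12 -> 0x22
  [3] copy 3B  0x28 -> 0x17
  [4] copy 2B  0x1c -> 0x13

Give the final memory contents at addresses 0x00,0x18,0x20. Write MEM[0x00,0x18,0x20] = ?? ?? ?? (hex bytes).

MEM[0x00,0x18,0x20] = 50 70 c6

[0] 0x2a->0x20 len=2 : c6 1a
[1] 0x0b->0x06 len=2 : d2 fa
[2] 0x12->0x22 len=8 : 84 95 10 d1 c3 9e f0 70
[3] 0x28->0x17 len=3 : f0 70 c6
[4] 0x1c->0x13 len=2 : f8 b9
query mem[0x00]=0x50, mem[0x18]=0x70, mem[0x20]=0xc6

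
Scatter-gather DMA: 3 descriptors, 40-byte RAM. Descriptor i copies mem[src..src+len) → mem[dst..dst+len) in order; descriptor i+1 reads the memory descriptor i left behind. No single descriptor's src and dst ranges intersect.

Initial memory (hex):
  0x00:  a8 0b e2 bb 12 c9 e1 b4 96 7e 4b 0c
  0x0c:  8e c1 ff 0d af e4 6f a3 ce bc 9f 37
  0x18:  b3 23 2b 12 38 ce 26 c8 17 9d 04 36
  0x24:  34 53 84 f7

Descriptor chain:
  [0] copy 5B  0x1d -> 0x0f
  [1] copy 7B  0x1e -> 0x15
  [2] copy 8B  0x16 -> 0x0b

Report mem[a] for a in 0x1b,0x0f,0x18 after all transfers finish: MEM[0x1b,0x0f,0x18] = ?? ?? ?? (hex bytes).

D0: mem[0x0f..0x13] <- [ce 26 c8 17 9d]
D1: mem[0x15..0x1b] <- [26 c8 17 9d 04 36 34]
D2: mem[0x0b..0x12] <- [c8 17 9d 04 36 34 38 ce]
query mem[0x1b]=0x34, mem[0x0f]=0x36, mem[0x18]=0x9d

MEM[0x1b,0x0f,0x18] = 34 36 9d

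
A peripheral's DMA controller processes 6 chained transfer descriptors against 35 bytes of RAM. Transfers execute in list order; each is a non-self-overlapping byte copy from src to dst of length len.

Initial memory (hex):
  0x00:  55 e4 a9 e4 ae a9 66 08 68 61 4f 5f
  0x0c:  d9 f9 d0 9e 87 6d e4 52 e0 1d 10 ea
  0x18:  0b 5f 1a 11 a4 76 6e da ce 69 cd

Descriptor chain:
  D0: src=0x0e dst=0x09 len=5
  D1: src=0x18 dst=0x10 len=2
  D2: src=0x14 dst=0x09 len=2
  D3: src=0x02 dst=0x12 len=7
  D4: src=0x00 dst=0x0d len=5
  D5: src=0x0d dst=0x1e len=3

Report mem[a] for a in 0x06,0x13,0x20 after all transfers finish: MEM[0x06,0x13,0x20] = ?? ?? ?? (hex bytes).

MEM[0x06,0x13,0x20] = 66 e4 a9

  after D0: wrote 5B at 0x09 = d09e876de4
  after D1: wrote 2B at 0x10 = 0b5f
  after D2: wrote 2B at 0x09 = e01d
  after D3: wrote 7B at 0x12 = a9e4aea9660868
  after D4: wrote 5B at 0x0d = 55e4a9e4ae
  after D5: wrote 3B at 0x1e = 55e4a9
query mem[0x06]=0x66, mem[0x13]=0xe4, mem[0x20]=0xa9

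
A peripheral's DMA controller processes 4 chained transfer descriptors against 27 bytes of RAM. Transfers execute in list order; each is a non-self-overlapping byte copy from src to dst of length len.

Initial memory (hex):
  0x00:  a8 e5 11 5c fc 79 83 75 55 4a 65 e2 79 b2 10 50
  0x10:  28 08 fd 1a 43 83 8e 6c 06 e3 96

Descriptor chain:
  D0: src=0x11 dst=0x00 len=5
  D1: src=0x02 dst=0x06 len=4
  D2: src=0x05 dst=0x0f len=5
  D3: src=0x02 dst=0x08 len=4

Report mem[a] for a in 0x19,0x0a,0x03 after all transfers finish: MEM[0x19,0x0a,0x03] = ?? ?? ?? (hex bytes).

MEM[0x19,0x0a,0x03] = e3 83 43

  after D0: wrote 5B at 0x00 = 08fd1a4383
  after D1: wrote 4B at 0x06 = 1a438379
  after D2: wrote 5B at 0x0f = 791a438379
  after D3: wrote 4B at 0x08 = 1a438379
query mem[0x19]=0xe3, mem[0x0a]=0x83, mem[0x03]=0x43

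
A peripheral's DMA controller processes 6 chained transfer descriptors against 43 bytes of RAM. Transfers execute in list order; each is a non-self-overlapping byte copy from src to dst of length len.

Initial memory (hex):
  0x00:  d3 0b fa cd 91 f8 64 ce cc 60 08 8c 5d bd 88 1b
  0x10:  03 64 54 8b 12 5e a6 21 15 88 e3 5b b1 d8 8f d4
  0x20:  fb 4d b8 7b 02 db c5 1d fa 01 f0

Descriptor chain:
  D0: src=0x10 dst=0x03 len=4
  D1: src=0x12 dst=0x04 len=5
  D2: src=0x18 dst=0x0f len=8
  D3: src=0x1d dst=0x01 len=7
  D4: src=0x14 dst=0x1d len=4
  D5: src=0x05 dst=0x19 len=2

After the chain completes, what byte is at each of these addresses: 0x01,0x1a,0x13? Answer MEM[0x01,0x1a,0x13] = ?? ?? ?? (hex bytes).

MEM[0x01,0x1a,0x13] = d8 b8 b1

  after D0: wrote 4B at 0x03 = 0364548b
  after D1: wrote 5B at 0x04 = 548b125ea6
  after D2: wrote 8B at 0x0f = 1588e35bb1d88fd4
  after D3: wrote 7B at 0x01 = d88fd4fb4db87b
  after D4: wrote 4B at 0x1d = d88fd421
  after D5: wrote 2B at 0x19 = 4db8
query mem[0x01]=0xd8, mem[0x1a]=0xb8, mem[0x13]=0xb1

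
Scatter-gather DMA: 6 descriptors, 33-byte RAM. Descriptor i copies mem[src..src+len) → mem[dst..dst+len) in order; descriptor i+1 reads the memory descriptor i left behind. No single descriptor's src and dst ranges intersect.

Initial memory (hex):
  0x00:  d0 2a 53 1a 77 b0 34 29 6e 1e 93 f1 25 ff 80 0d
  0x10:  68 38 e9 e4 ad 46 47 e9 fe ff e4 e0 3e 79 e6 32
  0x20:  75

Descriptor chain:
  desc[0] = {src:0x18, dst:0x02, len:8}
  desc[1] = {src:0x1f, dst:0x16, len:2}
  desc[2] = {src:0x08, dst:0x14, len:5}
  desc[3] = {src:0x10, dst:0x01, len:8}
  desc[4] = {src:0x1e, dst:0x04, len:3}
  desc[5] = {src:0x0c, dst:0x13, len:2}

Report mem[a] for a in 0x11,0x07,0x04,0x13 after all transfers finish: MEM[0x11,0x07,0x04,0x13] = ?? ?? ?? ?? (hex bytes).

MEM[0x11,0x07,0x04,0x13] = 38 93 e6 25

D0: mem[0x02..0x09] <- [fe ff e4 e0 3e 79 e6 32]
D1: mem[0x16..0x17] <- [32 75]
D2: mem[0x14..0x18] <- [e6 32 93 f1 25]
D3: mem[0x01..0x08] <- [68 38 e9 e4 e6 32 93 f1]
D4: mem[0x04..0x06] <- [e6 32 75]
D5: mem[0x13..0x14] <- [25 ff]
query mem[0x11]=0x38, mem[0x07]=0x93, mem[0x04]=0xe6, mem[0x13]=0x25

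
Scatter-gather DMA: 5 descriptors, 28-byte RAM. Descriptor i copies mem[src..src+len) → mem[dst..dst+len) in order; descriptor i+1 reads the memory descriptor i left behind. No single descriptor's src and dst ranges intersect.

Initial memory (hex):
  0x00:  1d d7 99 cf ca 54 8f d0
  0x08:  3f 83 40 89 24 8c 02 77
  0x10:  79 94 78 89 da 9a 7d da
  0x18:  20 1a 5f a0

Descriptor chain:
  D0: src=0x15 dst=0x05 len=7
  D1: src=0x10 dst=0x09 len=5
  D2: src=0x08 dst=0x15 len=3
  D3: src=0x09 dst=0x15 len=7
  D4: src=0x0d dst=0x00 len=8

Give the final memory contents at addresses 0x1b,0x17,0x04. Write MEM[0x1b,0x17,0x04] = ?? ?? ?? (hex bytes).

  after D0: wrote 7B at 0x05 = 9a7dda201a5fa0
  after D1: wrote 5B at 0x09 = 79947889da
  after D2: wrote 3B at 0x15 = 207994
  after D3: wrote 7B at 0x15 = 79947889da0277
  after D4: wrote 8B at 0x00 = da027779947889da
query mem[0x1b]=0x77, mem[0x17]=0x78, mem[0x04]=0x94

MEM[0x1b,0x17,0x04] = 77 78 94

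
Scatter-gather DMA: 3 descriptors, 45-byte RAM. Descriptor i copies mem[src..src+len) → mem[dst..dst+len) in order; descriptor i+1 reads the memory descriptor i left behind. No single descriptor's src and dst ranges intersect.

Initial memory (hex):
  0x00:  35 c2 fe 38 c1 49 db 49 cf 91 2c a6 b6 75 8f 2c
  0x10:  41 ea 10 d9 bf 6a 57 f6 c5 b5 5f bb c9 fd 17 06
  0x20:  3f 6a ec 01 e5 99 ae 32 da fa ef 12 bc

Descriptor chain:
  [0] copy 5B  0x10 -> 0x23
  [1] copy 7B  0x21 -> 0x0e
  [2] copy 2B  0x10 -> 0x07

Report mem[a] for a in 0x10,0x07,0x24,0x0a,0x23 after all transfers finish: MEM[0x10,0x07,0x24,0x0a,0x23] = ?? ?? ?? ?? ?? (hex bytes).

  after D0: wrote 5B at 0x23 = 41ea10d9bf
  after D1: wrote 7B at 0x0e = 6aec41ea10d9bf
  after D2: wrote 2B at 0x07 = 41ea
query mem[0x10]=0x41, mem[0x07]=0x41, mem[0x24]=0xea, mem[0x0a]=0x2c, mem[0x23]=0x41

MEM[0x10,0x07,0x24,0x0a,0x23] = 41 41 ea 2c 41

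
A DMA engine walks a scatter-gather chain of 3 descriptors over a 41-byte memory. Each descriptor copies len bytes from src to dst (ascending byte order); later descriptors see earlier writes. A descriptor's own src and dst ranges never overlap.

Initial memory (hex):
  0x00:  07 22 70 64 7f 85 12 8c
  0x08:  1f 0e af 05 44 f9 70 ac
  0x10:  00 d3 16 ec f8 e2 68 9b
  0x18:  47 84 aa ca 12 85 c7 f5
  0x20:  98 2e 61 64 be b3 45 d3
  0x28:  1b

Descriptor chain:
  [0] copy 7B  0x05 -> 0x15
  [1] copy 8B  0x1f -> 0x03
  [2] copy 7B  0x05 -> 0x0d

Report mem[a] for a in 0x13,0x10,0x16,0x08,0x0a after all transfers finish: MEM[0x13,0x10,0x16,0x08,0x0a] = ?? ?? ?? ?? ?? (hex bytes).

MEM[0x13,0x10,0x16,0x08,0x0a] = 05 be 12 be 45

#0 dst[0x15+7] := {0x85,0x12,0x8c,0x1f,0x0e,0xaf,0x05}
#1 dst[0x03+8] := {0xf5,0x98,0x2e,0x61,0x64,0xbe,0xb3,0x45}
#2 dst[0x0d+7] := {0x2e,0x61,0x64,0xbe,0xb3,0x45,0x05}
query mem[0x13]=0x05, mem[0x10]=0xbe, mem[0x16]=0x12, mem[0x08]=0xbe, mem[0x0a]=0x45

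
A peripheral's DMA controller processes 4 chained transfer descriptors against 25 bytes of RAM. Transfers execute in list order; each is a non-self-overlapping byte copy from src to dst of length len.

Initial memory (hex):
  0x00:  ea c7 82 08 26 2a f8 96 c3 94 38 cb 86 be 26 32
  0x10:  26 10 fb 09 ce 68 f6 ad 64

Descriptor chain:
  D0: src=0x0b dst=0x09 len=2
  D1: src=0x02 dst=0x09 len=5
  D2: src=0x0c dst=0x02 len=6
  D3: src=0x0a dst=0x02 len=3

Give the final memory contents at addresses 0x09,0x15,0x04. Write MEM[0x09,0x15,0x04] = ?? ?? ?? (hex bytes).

MEM[0x09,0x15,0x04] = 82 68 2a

#0 dst[0x09+2] := {0xcb,0x86}
#1 dst[0x09+5] := {0x82,0x08,0x26,0x2a,0xf8}
#2 dst[0x02+6] := {0x2a,0xf8,0x26,0x32,0x26,0x10}
#3 dst[0x02+3] := {0x08,0x26,0x2a}
query mem[0x09]=0x82, mem[0x15]=0x68, mem[0x04]=0x2a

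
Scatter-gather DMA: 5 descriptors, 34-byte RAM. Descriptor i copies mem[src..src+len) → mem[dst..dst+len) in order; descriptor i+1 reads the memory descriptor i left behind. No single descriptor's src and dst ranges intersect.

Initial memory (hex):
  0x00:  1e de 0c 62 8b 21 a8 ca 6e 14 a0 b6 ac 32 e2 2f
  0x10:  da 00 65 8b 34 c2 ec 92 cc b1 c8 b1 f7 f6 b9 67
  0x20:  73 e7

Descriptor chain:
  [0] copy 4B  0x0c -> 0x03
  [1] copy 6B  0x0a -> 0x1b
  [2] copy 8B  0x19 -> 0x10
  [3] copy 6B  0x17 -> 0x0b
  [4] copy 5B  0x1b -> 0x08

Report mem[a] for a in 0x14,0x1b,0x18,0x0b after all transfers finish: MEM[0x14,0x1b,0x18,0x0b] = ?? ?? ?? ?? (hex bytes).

MEM[0x14,0x1b,0x18,0x0b] = ac a0 cc 32

  after D0: wrote 4B at 0x03 = ac32e22f
  after D1: wrote 6B at 0x1b = a0b6ac32e22f
  after D2: wrote 8B at 0x10 = b1c8a0b6ac32e22f
  after D3: wrote 6B at 0x0b = 2fccb1c8a0b6
  after D4: wrote 5B at 0x08 = a0b6ac32e2
query mem[0x14]=0xac, mem[0x1b]=0xa0, mem[0x18]=0xcc, mem[0x0b]=0x32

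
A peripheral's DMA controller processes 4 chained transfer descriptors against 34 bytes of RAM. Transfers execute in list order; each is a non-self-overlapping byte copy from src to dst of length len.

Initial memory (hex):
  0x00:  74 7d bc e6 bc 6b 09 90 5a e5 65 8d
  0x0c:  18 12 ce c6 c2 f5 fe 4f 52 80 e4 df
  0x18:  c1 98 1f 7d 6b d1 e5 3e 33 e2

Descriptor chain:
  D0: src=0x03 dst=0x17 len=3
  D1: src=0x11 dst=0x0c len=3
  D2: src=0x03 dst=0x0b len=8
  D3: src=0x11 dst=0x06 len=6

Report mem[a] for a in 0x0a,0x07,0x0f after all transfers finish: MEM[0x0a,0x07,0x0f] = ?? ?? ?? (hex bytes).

  after D0: wrote 3B at 0x17 = e6bc6b
  after D1: wrote 3B at 0x0c = f5fe4f
  after D2: wrote 8B at 0x0b = e6bc6b09905ae565
  after D3: wrote 6B at 0x06 = e5654f5280e4
query mem[0x0a]=0x80, mem[0x07]=0x65, mem[0x0f]=0x90

MEM[0x0a,0x07,0x0f] = 80 65 90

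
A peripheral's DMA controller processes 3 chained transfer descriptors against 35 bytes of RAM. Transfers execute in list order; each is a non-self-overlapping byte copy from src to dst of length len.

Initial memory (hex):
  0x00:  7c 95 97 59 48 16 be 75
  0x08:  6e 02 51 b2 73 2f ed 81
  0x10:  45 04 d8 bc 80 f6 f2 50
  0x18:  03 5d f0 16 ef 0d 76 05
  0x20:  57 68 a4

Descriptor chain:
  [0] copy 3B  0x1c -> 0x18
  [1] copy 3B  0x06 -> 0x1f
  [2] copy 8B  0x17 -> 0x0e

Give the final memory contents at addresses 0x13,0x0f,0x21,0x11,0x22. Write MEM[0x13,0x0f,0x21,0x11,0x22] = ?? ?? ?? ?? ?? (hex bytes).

#0 dst[0x18+3] := {0xef,0x0d,0x76}
#1 dst[0x1f+3] := {0xbe,0x75,0x6e}
#2 dst[0x0e+8] := {0x50,0xef,0x0d,0x76,0x16,0xef,0x0d,0x76}
query mem[0x13]=0xef, mem[0x0f]=0xef, mem[0x21]=0x6e, mem[0x11]=0x76, mem[0x22]=0xa4

MEM[0x13,0x0f,0x21,0x11,0x22] = ef ef 6e 76 a4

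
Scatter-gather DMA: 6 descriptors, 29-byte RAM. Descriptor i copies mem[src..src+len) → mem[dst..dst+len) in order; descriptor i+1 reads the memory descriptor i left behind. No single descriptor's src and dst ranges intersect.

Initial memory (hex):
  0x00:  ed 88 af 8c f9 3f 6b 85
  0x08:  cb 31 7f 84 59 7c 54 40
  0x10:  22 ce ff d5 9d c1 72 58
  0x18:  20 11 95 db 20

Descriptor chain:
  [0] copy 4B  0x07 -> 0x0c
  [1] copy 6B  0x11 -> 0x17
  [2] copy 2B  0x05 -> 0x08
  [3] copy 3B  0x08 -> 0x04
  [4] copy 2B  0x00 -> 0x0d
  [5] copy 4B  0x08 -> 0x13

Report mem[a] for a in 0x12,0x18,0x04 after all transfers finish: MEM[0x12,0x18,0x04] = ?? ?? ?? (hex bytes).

#0 dst[0x0c+4] := {0x85,0xcb,0x31,0x7f}
#1 dst[0x17+6] := {0xce,0xff,0xd5,0x9d,0xc1,0x72}
#2 dst[0x08+2] := {0x3f,0x6b}
#3 dst[0x04+3] := {0x3f,0x6b,0x7f}
#4 dst[0x0d+2] := {0xed,0x88}
#5 dst[0x13+4] := {0x3f,0x6b,0x7f,0x84}
query mem[0x12]=0xff, mem[0x18]=0xff, mem[0x04]=0x3f

MEM[0x12,0x18,0x04] = ff ff 3f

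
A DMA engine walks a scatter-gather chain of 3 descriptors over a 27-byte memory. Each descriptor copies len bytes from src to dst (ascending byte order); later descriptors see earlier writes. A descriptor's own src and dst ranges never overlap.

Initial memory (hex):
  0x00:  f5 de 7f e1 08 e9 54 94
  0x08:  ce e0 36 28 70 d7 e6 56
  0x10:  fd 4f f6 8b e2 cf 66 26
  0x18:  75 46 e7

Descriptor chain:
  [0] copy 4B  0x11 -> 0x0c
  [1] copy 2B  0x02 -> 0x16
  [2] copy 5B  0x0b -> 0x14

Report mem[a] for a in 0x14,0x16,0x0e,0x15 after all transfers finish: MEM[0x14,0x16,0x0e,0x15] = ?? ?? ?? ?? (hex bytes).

[0] 0x11->0x0c len=4 : 4f f6 8b e2
[1] 0x02->0x16 len=2 : 7f e1
[2] 0x0b->0x14 len=5 : 28 4f f6 8b e2
query mem[0x14]=0x28, mem[0x16]=0xf6, mem[0x0e]=0x8b, mem[0x15]=0x4f

MEM[0x14,0x16,0x0e,0x15] = 28 f6 8b 4f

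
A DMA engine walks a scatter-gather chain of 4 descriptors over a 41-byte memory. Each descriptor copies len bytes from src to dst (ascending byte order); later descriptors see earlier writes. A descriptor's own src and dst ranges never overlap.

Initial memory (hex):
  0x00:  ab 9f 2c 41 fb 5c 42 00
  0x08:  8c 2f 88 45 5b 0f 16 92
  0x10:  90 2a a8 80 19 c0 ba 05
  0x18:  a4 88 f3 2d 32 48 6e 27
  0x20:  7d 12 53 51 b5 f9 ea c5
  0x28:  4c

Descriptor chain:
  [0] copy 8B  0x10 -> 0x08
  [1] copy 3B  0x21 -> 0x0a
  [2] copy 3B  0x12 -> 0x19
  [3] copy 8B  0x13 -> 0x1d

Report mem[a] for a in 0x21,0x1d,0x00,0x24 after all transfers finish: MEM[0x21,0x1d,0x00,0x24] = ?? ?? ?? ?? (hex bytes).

  after D0: wrote 8B at 0x08 = 902aa88019c0ba05
  after D1: wrote 3B at 0x0a = 125351
  after D2: wrote 3B at 0x19 = a88019
  after D3: wrote 8B at 0x1d = 8019c0ba05a4a880
query mem[0x21]=0x05, mem[0x1d]=0x80, mem[0x00]=0xab, mem[0x24]=0x80

MEM[0x21,0x1d,0x00,0x24] = 05 80 ab 80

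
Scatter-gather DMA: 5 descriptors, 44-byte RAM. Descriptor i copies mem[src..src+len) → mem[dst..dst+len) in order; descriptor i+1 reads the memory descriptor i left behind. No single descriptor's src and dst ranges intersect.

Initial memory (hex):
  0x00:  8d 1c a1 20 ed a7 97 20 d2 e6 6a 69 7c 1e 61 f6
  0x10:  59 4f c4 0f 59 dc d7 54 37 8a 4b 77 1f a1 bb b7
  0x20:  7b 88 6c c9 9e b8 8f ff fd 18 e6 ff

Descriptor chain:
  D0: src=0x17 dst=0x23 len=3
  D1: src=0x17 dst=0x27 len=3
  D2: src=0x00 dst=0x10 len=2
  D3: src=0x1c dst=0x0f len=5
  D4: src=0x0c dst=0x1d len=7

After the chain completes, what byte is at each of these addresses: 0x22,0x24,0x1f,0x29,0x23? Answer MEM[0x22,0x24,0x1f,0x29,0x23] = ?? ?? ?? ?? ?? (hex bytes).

  after D0: wrote 3B at 0x23 = 54378a
  after D1: wrote 3B at 0x27 = 54378a
  after D2: wrote 2B at 0x10 = 8d1c
  after D3: wrote 5B at 0x0f = 1fa1bbb77b
  after D4: wrote 7B at 0x1d = 7c1e611fa1bbb7
query mem[0x22]=0xbb, mem[0x24]=0x37, mem[0x1f]=0x61, mem[0x29]=0x8a, mem[0x23]=0xb7

MEM[0x22,0x24,0x1f,0x29,0x23] = bb 37 61 8a b7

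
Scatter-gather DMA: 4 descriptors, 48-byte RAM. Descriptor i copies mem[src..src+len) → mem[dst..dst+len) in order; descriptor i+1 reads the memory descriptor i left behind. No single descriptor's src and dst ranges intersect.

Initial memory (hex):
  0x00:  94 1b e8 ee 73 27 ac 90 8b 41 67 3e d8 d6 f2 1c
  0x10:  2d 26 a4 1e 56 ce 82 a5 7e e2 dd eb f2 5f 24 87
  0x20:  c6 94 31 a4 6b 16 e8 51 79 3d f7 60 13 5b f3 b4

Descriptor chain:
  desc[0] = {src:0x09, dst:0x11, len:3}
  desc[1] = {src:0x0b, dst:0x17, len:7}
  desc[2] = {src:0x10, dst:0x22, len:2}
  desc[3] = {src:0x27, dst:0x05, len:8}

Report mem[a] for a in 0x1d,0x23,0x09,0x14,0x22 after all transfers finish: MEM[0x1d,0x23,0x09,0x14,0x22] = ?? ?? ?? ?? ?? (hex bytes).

  after D0: wrote 3B at 0x11 = 41673e
  after D1: wrote 7B at 0x17 = 3ed8d6f21c2d41
  after D2: wrote 2B at 0x22 = 2d41
  after D3: wrote 8B at 0x05 = 51793df760135bf3
query mem[0x1d]=0x41, mem[0x23]=0x41, mem[0x09]=0x60, mem[0x14]=0x56, mem[0x22]=0x2d

MEM[0x1d,0x23,0x09,0x14,0x22] = 41 41 60 56 2d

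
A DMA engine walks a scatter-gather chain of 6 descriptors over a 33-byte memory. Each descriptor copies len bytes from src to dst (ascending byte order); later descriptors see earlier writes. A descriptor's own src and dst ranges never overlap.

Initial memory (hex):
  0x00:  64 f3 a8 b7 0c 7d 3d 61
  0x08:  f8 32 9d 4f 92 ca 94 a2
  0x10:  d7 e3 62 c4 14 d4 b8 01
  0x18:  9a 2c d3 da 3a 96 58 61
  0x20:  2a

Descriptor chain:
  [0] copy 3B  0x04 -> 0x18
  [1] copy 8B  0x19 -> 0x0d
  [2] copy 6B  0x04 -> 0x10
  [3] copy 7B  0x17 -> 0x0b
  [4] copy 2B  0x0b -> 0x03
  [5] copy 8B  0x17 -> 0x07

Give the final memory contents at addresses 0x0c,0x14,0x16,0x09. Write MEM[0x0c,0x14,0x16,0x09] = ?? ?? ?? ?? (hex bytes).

MEM[0x0c,0x14,0x16,0x09] = 3a f8 b8 7d

  after D0: wrote 3B at 0x18 = 0c7d3d
  after D1: wrote 8B at 0x0d = 7d3dda3a9658612a
  after D2: wrote 6B at 0x10 = 0c7d3d61f832
  after D3: wrote 7B at 0x0b = 010c7d3dda3a96
  after D4: wrote 2B at 0x03 = 010c
  after D5: wrote 8B at 0x07 = 010c7d3dda3a9658
query mem[0x0c]=0x3a, mem[0x14]=0xf8, mem[0x16]=0xb8, mem[0x09]=0x7d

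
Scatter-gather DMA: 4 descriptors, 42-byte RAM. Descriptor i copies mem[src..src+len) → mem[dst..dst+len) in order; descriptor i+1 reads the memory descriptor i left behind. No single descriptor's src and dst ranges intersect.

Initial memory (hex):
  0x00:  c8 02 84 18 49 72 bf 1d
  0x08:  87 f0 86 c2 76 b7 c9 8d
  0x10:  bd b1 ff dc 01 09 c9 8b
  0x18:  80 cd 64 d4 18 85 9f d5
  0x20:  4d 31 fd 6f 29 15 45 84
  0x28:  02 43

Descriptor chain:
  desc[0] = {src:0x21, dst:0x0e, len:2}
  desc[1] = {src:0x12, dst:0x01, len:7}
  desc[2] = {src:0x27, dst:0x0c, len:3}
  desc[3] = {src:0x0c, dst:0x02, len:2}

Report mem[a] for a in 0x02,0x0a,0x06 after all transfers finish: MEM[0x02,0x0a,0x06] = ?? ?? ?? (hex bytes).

MEM[0x02,0x0a,0x06] = 84 86 8b

#0 dst[0x0e+2] := {0x31,0xfd}
#1 dst[0x01+7] := {0xff,0xdc,0x01,0x09,0xc9,0x8b,0x80}
#2 dst[0x0c+3] := {0x84,0x02,0x43}
#3 dst[0x02+2] := {0x84,0x02}
query mem[0x02]=0x84, mem[0x0a]=0x86, mem[0x06]=0x8b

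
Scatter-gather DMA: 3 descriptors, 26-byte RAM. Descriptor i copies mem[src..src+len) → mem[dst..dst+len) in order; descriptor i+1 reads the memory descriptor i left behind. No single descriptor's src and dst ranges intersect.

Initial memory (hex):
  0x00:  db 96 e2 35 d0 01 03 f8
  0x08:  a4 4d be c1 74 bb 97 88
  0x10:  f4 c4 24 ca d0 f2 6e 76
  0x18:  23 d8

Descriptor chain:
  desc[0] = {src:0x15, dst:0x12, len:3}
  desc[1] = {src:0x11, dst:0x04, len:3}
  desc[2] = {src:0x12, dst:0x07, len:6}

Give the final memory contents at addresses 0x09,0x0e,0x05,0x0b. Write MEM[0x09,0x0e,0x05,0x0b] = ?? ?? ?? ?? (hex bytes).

  after D0: wrote 3B at 0x12 = f26e76
  after D1: wrote 3B at 0x04 = c4f26e
  after D2: wrote 6B at 0x07 = f26e76f26e76
query mem[0x09]=0x76, mem[0x0e]=0x97, mem[0x05]=0xf2, mem[0x0b]=0x6e

MEM[0x09,0x0e,0x05,0x0b] = 76 97 f2 6e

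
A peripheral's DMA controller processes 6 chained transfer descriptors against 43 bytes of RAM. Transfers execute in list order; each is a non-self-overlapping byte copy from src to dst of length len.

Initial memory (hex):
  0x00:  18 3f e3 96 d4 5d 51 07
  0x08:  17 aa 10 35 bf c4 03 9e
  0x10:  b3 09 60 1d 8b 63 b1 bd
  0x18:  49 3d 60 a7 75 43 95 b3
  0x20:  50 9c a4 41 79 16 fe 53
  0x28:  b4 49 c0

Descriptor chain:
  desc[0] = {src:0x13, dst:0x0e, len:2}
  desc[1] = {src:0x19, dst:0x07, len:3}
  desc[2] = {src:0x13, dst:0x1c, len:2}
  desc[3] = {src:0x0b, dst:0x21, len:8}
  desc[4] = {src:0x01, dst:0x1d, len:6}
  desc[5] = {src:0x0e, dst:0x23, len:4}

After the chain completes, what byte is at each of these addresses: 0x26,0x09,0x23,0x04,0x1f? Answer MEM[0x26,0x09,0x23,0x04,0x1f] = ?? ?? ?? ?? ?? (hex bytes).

D0: mem[0x0e..0x0f] <- [1d 8b]
D1: mem[0x07..0x09] <- [3d 60 a7]
D2: mem[0x1c..0x1d] <- [1d 8b]
D3: mem[0x21..0x28] <- [35 bf c4 1d 8b b3 09 60]
D4: mem[0x1d..0x22] <- [3f e3 96 d4 5d 51]
D5: mem[0x23..0x26] <- [1d 8b b3 09]
query mem[0x26]=0x09, mem[0x09]=0xa7, mem[0x23]=0x1d, mem[0x04]=0xd4, mem[0x1f]=0x96

MEM[0x26,0x09,0x23,0x04,0x1f] = 09 a7 1d d4 96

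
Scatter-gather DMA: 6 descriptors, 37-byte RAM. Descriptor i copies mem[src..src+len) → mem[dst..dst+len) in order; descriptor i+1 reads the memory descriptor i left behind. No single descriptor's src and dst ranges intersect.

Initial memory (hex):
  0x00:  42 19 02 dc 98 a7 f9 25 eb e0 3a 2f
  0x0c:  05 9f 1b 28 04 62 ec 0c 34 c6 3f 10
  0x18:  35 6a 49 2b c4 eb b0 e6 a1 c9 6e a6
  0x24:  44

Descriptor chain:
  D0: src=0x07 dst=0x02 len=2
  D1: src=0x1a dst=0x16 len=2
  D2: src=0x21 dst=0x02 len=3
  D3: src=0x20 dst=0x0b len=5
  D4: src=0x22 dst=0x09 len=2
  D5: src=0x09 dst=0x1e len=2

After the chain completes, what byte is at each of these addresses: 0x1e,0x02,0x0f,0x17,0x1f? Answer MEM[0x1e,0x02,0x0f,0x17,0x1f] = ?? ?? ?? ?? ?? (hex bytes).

  after D0: wrote 2B at 0x02 = 25eb
  after D1: wrote 2B at 0x16 = 492b
  after D2: wrote 3B at 0x02 = c96ea6
  after D3: wrote 5B at 0x0b = a1c96ea644
  after D4: wrote 2B at 0x09 = 6ea6
  after D5: wrote 2B at 0x1e = 6ea6
query mem[0x1e]=0x6e, mem[0x02]=0xc9, mem[0x0f]=0x44, mem[0x17]=0x2b, mem[0x1f]=0xa6

MEM[0x1e,0x02,0x0f,0x17,0x1f] = 6e c9 44 2b a6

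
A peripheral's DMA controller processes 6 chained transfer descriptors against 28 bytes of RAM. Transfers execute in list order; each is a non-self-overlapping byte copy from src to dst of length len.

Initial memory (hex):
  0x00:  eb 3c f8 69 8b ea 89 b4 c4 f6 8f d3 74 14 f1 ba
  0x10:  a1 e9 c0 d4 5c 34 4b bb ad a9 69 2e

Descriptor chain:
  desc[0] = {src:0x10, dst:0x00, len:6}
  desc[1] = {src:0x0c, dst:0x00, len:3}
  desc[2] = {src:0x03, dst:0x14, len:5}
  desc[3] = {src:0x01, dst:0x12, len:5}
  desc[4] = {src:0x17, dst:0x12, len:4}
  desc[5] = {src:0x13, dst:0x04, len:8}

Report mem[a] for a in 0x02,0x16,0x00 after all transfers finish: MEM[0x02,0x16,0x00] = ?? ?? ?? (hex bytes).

MEM[0x02,0x16,0x00] = f1 34 74

#0 dst[0x00+6] := {0xa1,0xe9,0xc0,0xd4,0x5c,0x34}
#1 dst[0x00+3] := {0x74,0x14,0xf1}
#2 dst[0x14+5] := {0xd4,0x5c,0x34,0x89,0xb4}
#3 dst[0x12+5] := {0x14,0xf1,0xd4,0x5c,0x34}
#4 dst[0x12+4] := {0x89,0xb4,0xa9,0x69}
#5 dst[0x04+8] := {0xb4,0xa9,0x69,0x34,0x89,0xb4,0xa9,0x69}
query mem[0x02]=0xf1, mem[0x16]=0x34, mem[0x00]=0x74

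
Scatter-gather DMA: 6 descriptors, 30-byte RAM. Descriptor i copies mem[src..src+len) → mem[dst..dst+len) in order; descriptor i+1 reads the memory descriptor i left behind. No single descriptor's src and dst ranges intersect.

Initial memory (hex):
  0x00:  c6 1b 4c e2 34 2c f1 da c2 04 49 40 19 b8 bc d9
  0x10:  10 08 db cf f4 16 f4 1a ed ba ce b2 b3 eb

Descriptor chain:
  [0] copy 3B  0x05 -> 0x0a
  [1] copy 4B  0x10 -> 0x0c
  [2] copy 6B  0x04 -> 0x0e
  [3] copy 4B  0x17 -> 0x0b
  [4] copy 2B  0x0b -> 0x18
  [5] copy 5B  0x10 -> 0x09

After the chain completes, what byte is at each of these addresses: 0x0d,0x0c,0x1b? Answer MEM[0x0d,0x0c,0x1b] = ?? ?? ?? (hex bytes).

MEM[0x0d,0x0c,0x1b] = f4 04 b2

#0 dst[0x0a+3] := {0x2c,0xf1,0xda}
#1 dst[0x0c+4] := {0x10,0x08,0xdb,0xcf}
#2 dst[0x0e+6] := {0x34,0x2c,0xf1,0xda,0xc2,0x04}
#3 dst[0x0b+4] := {0x1a,0xed,0xba,0xce}
#4 dst[0x18+2] := {0x1a,0xed}
#5 dst[0x09+5] := {0xf1,0xda,0xc2,0x04,0xf4}
query mem[0x0d]=0xf4, mem[0x0c]=0x04, mem[0x1b]=0xb2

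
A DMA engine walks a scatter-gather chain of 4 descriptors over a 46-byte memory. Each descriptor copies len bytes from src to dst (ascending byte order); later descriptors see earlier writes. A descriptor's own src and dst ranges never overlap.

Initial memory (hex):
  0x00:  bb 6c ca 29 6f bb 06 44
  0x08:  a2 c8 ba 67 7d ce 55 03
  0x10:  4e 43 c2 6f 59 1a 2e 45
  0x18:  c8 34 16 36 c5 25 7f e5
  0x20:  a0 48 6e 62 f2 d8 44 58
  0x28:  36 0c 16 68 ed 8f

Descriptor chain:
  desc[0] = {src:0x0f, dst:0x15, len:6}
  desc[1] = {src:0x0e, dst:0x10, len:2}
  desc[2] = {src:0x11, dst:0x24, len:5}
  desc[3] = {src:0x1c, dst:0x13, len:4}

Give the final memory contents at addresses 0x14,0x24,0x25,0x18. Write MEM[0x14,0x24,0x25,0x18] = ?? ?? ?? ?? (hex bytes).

  after D0: wrote 6B at 0x15 = 034e43c26f59
  after D1: wrote 2B at 0x10 = 5503
  after D2: wrote 5B at 0x24 = 03c26f5903
  after D3: wrote 4B at 0x13 = c5257fe5
query mem[0x14]=0x25, mem[0x24]=0x03, mem[0x25]=0xc2, mem[0x18]=0xc2

MEM[0x14,0x24,0x25,0x18] = 25 03 c2 c2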